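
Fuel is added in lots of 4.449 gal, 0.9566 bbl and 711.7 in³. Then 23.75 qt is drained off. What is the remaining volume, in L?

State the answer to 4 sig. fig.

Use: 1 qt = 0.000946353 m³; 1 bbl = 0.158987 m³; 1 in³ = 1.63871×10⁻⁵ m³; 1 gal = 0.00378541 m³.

158.1 L

4.449 gal × 0.00378541 = 0.0168413 m³
0.9566 bbl × 0.158987 = 0.152087 m³
711.7 in³ × 1.63871×10⁻⁵ = 0.0116627 m³
23.75 qt × 0.000946353 = 0.0224759 m³
Sum: 0.0168413 + 0.152087 + 0.0116627 − 0.0224759 = 0.158115 m³
In L: 0.158115 / 0.001 = 158.115 L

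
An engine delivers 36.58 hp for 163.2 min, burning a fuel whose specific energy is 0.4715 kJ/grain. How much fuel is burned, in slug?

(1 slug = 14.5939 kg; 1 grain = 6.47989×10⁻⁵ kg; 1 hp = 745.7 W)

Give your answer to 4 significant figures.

2.515 slug

36.58 hp → 27277.7 W
163.2 min → 9792 s
E = P × t = 27277.7 × 9792 = 2.67103×10⁸ J
0.4715 kJ/grain → 7.27636×10⁶ J/kg
m = E / e_s = 2.67103×10⁸ / 7.27636×10⁶ = 36.7083 kg
In slug: 36.7083 / 14.5939 = 2.51532 slug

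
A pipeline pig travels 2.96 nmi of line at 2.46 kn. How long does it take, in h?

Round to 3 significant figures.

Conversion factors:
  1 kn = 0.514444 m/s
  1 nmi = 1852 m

2.96 nmi × 1852 → 5481.92 m
2.46 kn × 0.514444 → 1.26553 m/s
t = d / v = 5481.92 m / 1.26553 m/s = 4331.72 s
4331.72 s ÷ (3600 s/h) = 1.20326 h

1.20 h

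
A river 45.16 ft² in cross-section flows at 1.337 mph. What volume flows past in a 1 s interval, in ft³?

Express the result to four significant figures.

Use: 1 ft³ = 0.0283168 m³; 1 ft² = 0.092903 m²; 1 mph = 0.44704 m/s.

1.337 mph × 0.44704 = 0.597692 m/s
45.16 ft² × 0.092903 = 4.1955 m²
V = v × A × t = 0.597692 m/s × 4.1955 m² × 1 s = 2.50762 m³
2.50762 m³ ÷ (0.0283168 m³/ft³) = 88.5559 ft³

88.56 ft³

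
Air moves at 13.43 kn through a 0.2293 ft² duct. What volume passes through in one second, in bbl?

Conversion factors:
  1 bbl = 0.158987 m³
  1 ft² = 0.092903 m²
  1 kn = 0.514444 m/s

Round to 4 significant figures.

13.43 kn × 0.514444 = 6.90898 m/s
0.2293 ft² × 0.092903 = 0.0213027 m²
V = v × A × t = 6.90898 m/s × 0.0213027 m² × 1 s = 0.14718 m³
0.14718 m³ ÷ (0.158987 m³/bbl) = 0.925736 bbl

0.9257 bbl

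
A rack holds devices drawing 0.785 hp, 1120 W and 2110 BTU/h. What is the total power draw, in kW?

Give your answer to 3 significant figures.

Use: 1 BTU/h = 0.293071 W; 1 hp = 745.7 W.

2.32 kW

0.785 hp × 745.7 → 585.374 W
1120 W (already W)
2110 BTU/h × 0.293071 → 618.38 W
Combined: 585.374 + 1120 + 618.38 = 2323.75 W
In kW: 2323.75 / 1000 = 2.32375 kW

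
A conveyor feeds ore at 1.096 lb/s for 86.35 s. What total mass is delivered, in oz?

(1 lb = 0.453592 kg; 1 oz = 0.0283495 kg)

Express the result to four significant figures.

1.096 lb/s → 0.497137 kg/s
m = ṁ × t = 0.497137 × 86.35 = 42.9278 kg
In oz: 42.9278 / 0.0283495 = 1514.23 oz

1514 oz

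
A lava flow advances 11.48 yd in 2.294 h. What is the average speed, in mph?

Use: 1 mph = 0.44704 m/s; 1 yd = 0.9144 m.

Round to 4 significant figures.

11.48 yd × 0.9144 → 10.4973 m
2.294 h × 3600 → 8258.4 s
v = d / t = 10.4973 m / 8258.4 s = 0.00127111 m/s
0.00127111 m/s ÷ (0.44704 m/s/mph) = 0.00284339 mph

0.002843 mph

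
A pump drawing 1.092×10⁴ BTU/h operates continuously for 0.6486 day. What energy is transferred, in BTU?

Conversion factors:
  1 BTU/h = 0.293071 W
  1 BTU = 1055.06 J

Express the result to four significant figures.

1.092×10⁴ BTU/h × 0.293071 = 3200.34 W
0.6486 day × 86400 = 56039 s
E = P × t = 3200.34 W × 56039 s = 1.79344×10⁸ J
1.79344×10⁸ J ÷ (1055.06 J/BTU) = 169985 BTU

1.700×10⁵ BTU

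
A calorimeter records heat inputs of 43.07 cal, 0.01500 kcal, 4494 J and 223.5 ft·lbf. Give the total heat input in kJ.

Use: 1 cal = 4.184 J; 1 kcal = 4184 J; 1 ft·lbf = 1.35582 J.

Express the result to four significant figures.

5.040 kJ

43.07 cal × 4.184 = 180.205 J
0.01500 kcal × 4184 = 62.76 J
4494 J (already J)
223.5 ft·lbf × 1.35582 = 303.026 J
Combined: 180.205 + 62.76 + 4494 + 303.026 = 5039.99 J
In kJ: 5039.99 / 1000 = 5.03999 kJ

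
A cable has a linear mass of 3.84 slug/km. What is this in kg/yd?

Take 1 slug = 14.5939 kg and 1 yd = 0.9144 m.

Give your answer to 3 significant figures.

3.84 slug/km × 14.5939 kg/slug ÷ 1000 m/km = 0.0560406 kg/m
0.0560406 kg/m × 0.9144 m/yd = 0.0512435 kg/yd

0.0512 kg/yd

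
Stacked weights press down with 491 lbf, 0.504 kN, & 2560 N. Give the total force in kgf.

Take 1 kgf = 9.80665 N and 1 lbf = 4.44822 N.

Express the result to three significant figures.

491 lbf × 4.44822 = 2184.08 N
0.504 kN × 1000 = 504 N
2560 N (already N)
Sum: 2184.08 + 504 + 2560 = 5248.08 N
In kgf: 5248.08 / 9.80665 = 535.155 kgf

535 kgf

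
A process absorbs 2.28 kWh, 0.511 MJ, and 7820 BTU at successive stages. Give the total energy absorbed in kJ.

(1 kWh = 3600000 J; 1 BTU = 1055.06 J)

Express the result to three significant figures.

1.70×10⁴ kJ

2.28 kWh × 3600000 = 8.208×10⁶ J
0.511 MJ × 1000000 = 511000 J
7820 BTU × 1055.06 = 8.25057×10⁶ J
Total: 8.208×10⁶ + 511000 + 8.25057×10⁶ = 1.69696×10⁷ J
In kJ: 1.69696×10⁷ / 1000 = 16969.6 kJ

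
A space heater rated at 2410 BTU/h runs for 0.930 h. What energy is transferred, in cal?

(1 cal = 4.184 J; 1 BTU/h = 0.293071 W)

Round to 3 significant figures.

5.65×10⁵ cal

2410 BTU/h × 0.293071 → 706.301 W
0.930 h × 3600 → 3348 s
E = P × t = 706.301 W × 3348 s = 2.3647×10⁶ J
2.3647×10⁶ J ÷ (4.184 J/cal) = 565177 cal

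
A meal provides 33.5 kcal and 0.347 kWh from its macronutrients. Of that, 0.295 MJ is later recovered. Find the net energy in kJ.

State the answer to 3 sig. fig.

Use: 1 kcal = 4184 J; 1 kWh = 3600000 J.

33.5 kcal × 4184 = 140164 J
0.347 kWh × 3600000 = 1.2492×10⁶ J
0.295 MJ × 1000000 = 295000 J
Net: 140164 + 1.2492×10⁶ − 295000 = 1.09436×10⁶ J
In kJ: 1.09436×10⁶ / 1000 = 1094.36 kJ

1090 kJ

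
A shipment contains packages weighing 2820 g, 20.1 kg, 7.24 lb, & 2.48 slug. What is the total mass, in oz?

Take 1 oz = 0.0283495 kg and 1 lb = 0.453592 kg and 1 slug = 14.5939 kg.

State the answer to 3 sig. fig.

2200 oz

2820 g × 0.001 → 2.82 kg
20.1 kg (already kg)
7.24 lb × 0.453592 → 3.28401 kg
2.48 slug × 14.5939 → 36.1929 kg
Combined: 2.82 + 20.1 + 3.28401 + 36.1929 = 62.3969 kg
In oz: 62.3969 / 0.0283495 = 2200.99 oz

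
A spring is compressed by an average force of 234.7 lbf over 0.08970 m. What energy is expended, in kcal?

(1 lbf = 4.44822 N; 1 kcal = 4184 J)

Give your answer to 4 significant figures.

0.02238 kcal

234.7 lbf × 4.44822 = 1044 N
W = F × d = 1044 N × 0.0897 m = 93.6468 J
93.6468 J ÷ (4184 J/kcal) = 0.0223821 kcal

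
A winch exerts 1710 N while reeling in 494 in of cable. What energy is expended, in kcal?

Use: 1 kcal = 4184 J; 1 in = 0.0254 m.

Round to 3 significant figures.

5.13 kcal

494 in × 0.0254 → 12.5476 m
W = F × d = 1710 N × 12.5476 m = 21456.4 J
21456.4 J ÷ (4184 J/kcal) = 5.1282 kcal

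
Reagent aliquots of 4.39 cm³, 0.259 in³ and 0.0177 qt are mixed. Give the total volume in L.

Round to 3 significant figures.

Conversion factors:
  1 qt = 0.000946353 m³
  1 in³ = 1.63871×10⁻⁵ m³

4.39 cm³ × 10⁻⁶ = 4.39×10⁻⁶ m³
0.259 in³ × 1.63871×10⁻⁵ = 4.24426×10⁻⁶ m³
0.0177 qt × 0.000946353 = 1.67504×10⁻⁵ m³
Combined: 4.39×10⁻⁶ + 4.24426×10⁻⁶ + 1.67504×10⁻⁵ = 2.53847×10⁻⁵ m³
In L: 2.53847×10⁻⁵ / 0.001 = 0.0253847 L

0.0254 L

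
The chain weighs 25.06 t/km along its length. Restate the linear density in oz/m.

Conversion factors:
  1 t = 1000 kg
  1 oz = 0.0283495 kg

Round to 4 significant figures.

25.06 t/km × 1000 kg/t ÷ 1000 m/km = 25.06 kg/m
25.06 kg/m ÷ 0.0283495 kg/oz = 883.966 oz/m

884.0 oz/m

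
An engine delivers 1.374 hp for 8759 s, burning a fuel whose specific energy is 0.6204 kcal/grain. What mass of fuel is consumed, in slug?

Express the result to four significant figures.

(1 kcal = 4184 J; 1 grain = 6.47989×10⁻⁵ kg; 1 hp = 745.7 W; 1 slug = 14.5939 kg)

0.01535 slug

1.374 hp → 1024.59 W
E = P × t = 1024.59 × 8759 = 8.97438×10⁶ J
0.6204 kcal/grain → 4.00586×10⁷ J/kg
m = E / e_s = 8.97438×10⁶ / 4.00586×10⁷ = 0.224031 kg
In slug: 0.224031 / 14.5939 = 0.015351 slug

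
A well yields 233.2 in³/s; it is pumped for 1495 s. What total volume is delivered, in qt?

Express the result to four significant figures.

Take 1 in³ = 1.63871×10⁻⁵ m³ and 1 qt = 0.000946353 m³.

6037 qt

233.2 in³/s → 0.00382147 m³/s
V = Q × t = 0.00382147 × 1495 = 5.7131 m³
In qt: 5.7131 / 0.000946353 = 6036.97 qt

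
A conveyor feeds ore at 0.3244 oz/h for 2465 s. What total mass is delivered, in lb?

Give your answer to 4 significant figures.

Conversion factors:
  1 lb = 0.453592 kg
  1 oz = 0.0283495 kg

0.01388 lb

0.3244 oz/h → 2.5546×10⁻⁶ kg/s
m = ṁ × t = 2.5546×10⁻⁶ × 2465 = 0.00629709 kg
In lb: 0.00629709 / 0.453592 = 0.0138827 lb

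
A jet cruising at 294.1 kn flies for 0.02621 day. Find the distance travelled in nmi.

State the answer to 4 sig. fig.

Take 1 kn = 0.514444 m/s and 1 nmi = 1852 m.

185.0 nmi

294.1 kn × 0.514444 = 151.298 m/s
0.02621 day × 86400 = 2264.54 s
d = v × t = 151.298 m/s × 2264.54 s = 342620 m
342620 m ÷ (1852 m/nmi) = 185 nmi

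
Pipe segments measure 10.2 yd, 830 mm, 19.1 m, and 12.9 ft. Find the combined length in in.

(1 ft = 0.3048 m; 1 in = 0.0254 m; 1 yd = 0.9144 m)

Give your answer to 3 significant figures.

1310 in

10.2 yd × 0.9144 → 9.32688 m
830 mm × 0.001 → 0.83 m
19.1 m (already m)
12.9 ft × 0.3048 → 3.93192 m
Total: 9.32688 + 0.83 + 19.1 + 3.93192 = 33.1888 m
In in: 33.1888 / 0.0254 = 1306.65 in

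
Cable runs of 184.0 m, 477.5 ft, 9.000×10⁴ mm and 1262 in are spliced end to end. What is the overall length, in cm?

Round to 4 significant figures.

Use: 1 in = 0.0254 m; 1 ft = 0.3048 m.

4.516×10⁴ cm

184.0 m (already m)
477.5 ft × 0.3048 = 145.542 m
9.000×10⁴ mm × 0.001 = 90 m
1262 in × 0.0254 = 32.0548 m
Sum: 184 + 145.542 + 90 + 32.0548 = 451.597 m
In cm: 451.597 / 0.01 = 45159.7 cm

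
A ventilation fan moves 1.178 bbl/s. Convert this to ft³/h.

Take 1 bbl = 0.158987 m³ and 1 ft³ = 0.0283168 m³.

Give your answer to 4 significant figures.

1.178 bbl/s × 0.158987 m³/bbl = 0.187287 m³/s
0.187287 m³/s ÷ 0.0283168 m³/ft³ × 3600 s/h = 23810.4 ft³/h

2.381×10⁴ ft³/h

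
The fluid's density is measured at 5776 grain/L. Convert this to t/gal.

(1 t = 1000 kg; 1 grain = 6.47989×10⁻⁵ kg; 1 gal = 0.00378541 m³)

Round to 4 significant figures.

5776 grain/L × 6.47989×10⁻⁵ kg/grain ÷ 0.001 m³/L = 374.278 kg/m³
374.278 kg/m³ ÷ 1000 kg/t × 0.00378541 m³/gal = 0.0014168 t/gal

0.001417 t/gal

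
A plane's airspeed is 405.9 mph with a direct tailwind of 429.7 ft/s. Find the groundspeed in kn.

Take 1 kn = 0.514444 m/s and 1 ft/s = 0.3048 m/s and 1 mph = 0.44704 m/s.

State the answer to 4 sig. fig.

405.9 mph × 0.44704 → 181.454 m/s
429.7 ft/s × 0.3048 → 130.973 m/s
Total: 181.454 + 130.973 = 312.427 m/s
In kn: 312.427 / 0.514444 = 607.31 kn

607.3 kn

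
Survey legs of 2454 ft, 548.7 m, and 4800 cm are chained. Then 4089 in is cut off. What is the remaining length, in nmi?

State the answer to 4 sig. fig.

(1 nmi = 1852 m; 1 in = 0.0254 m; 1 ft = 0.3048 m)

2454 ft × 0.3048 = 747.979 m
548.7 m (already m)
4800 cm × 0.01 = 48 m
4089 in × 0.0254 = 103.861 m
Result: 747.979 + 548.7 + 48 − 103.861 = 1240.82 m
In nmi: 1240.82 / 1852 = 0.669989 nmi

0.6700 nmi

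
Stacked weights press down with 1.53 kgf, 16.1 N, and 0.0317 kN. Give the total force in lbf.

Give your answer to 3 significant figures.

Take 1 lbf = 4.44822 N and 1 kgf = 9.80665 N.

14.1 lbf

1.53 kgf × 9.80665 = 15.0042 N
16.1 N (already N)
0.0317 kN × 1000 = 31.7 N
Combined: 15.0042 + 16.1 + 31.7 = 62.8042 N
In lbf: 62.8042 / 4.44822 = 14.119 lbf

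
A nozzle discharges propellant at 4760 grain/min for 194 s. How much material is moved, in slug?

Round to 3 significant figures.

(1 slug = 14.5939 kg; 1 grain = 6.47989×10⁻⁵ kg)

0.0683 slug

4760 grain/min → 0.00514071 kg/s
m = ṁ × t = 0.00514071 × 194 = 0.997298 kg
In slug: 0.997298 / 14.5939 = 0.0683366 slug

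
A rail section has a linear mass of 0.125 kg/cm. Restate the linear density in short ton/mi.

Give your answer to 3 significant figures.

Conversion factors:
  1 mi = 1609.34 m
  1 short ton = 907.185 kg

0.125 kg/cm ÷ 0.01 m/cm = 12.5 kg/m
12.5 kg/m ÷ 907.185 kg/short ton × 1609.34 m/mi = 22.1749 short ton/mi

22.2 short ton/mi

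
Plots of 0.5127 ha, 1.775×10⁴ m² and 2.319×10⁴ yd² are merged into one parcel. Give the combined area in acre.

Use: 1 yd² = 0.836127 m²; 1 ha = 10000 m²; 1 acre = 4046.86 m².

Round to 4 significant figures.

0.5127 ha × 10000 = 5127 m²
1.775×10⁴ m² (already m²)
2.319×10⁴ yd² × 0.836127 = 19389.8 m²
Sum: 5127 + 17750 + 19389.8 = 42266.8 m²
In acre: 42266.8 / 4046.86 = 10.4443 acre

10.44 acre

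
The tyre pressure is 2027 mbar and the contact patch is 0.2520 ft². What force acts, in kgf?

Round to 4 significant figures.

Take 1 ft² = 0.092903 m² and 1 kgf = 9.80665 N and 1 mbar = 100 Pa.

483.9 kgf

2027 mbar × 100 → 202700 Pa
0.2520 ft² × 0.092903 → 0.0234116 m²
F = P × A = 202700 Pa × 0.0234116 m² = 4745.53 N
4745.53 N ÷ (9.80665 N/kgf) = 483.909 kgf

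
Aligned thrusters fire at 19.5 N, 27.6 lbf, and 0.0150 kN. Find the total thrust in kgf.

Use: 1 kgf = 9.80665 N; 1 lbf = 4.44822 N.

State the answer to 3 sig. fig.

19.5 N (already N)
27.6 lbf × 4.44822 → 122.771 N
0.0150 kN × 1000 → 15 N
Combined: 19.5 + 122.771 + 15 = 157.271 N
In kgf: 157.271 / 9.80665 = 16.0372 kgf

16.0 kgf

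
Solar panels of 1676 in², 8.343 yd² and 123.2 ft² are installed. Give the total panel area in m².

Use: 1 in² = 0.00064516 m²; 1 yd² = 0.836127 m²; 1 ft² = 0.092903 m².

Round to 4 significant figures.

19.50 m²

1676 in² × 0.00064516 = 1.08129 m²
8.343 yd² × 0.836127 = 6.97581 m²
123.2 ft² × 0.092903 = 11.4456 m²
Total: 1.08129 + 6.97581 + 11.4456 = 19.5027 m²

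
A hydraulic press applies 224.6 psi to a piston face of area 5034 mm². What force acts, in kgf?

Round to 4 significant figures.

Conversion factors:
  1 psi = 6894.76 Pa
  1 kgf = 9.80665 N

794.9 kgf

224.6 psi × 6894.76 → 1.54856×10⁶ Pa
5034 mm² × 10⁻⁶ → 0.005034 m²
F = P × A = 1.54856×10⁶ Pa × 0.005034 m² = 7795.45 N
7795.45 N ÷ (9.80665 N/kgf) = 794.915 kgf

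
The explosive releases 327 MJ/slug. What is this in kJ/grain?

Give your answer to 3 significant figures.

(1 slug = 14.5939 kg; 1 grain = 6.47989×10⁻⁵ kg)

1.45 kJ/grain

327 MJ/slug × 1000000 J/MJ ÷ 14.5939 kg/slug = 2.24066×10⁷ J/kg
2.24066×10⁷ J/kg ÷ 1000 J/kJ × 6.47989×10⁻⁵ kg/grain = 1.45192 kJ/grain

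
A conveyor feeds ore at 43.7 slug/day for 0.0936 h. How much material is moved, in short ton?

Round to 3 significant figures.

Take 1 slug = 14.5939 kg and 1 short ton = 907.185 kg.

0.00274 short ton

43.7 slug/day → 0.00738141 kg/s
0.0936 h → 336.96 s
m = ṁ × t = 0.00738141 × 336.96 = 2.48724 kg
In short ton: 2.48724 / 907.185 = 0.00274171 short ton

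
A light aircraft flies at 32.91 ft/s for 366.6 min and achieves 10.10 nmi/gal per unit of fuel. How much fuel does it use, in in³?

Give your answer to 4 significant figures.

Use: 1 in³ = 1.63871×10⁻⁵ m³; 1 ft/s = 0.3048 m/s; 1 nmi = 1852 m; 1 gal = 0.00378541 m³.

32.91 ft/s → 10.031 m/s
366.6 min → 21996 s
d = v × t = 10.031 × 21996 = 220642 m
10.10 nmi/gal → 4.94139×10⁶ m/m³
V = d / (distance per unit fuel) = 220642 / 4.94139×10⁶ = 0.0446518 m³
In in³: 0.0446518 / 1.63871×10⁻⁵ = 2724.81 in³

2725 in³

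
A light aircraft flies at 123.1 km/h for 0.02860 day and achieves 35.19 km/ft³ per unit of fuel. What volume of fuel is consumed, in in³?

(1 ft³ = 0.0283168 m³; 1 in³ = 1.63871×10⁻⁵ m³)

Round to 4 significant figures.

123.1 km/h → 34.1944 m/s
0.02860 day → 2471.04 s
d = v × t = 34.1944 × 2471.04 = 84495.7 m
35.19 km/ft³ → 1.24273×10⁶ m/m³
V = d / (distance per unit fuel) = 84495.7 / 1.24273×10⁶ = 0.067992 m³
In in³: 0.067992 / 1.63871×10⁻⁵ = 4149.12 in³

4149 in³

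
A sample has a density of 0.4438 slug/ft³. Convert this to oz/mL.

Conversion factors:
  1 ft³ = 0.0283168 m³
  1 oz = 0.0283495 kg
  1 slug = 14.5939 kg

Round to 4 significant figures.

0.008068 oz/mL

0.4438 slug/ft³ × 14.5939 kg/slug ÷ 0.0283168 m³/ft³ = 228.725 kg/m³
228.725 kg/m³ ÷ 0.0283495 kg/oz × 10⁻⁶ m³/mL = 0.00806804 oz/mL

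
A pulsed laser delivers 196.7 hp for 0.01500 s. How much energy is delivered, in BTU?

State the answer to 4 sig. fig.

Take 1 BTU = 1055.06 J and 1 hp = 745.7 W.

196.7 hp × 745.7 → 146679 W
E = P × t = 146679 W × 0.015 s = 2200.18 J
2200.18 J ÷ (1055.06 J/BTU) = 2.08536 BTU

2.085 BTU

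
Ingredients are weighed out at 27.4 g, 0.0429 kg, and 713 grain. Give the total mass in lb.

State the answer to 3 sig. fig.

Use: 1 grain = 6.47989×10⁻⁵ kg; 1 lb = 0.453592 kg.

0.257 lb

27.4 g × 0.001 → 0.0274 kg
0.0429 kg (already kg)
713 grain × 6.47989×10⁻⁵ → 0.0462016 kg
Total: 0.0274 + 0.0429 + 0.0462016 = 0.116502 kg
In lb: 0.116502 / 0.453592 = 0.256843 lb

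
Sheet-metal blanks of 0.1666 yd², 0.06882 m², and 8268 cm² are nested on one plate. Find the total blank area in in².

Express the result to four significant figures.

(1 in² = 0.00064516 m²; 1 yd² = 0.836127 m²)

0.1666 yd² × 0.836127 → 0.139299 m²
0.06882 m² (already m²)
8268 cm² × 0.0001 → 0.8268 m²
Total: 0.139299 + 0.06882 + 0.8268 = 1.03492 m²
In in²: 1.03492 / 0.00064516 = 1604.13 in²

1604 in²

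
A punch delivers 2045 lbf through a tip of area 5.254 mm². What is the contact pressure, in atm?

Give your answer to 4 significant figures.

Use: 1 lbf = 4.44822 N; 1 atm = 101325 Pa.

2045 lbf × 4.44822 = 9096.61 N
5.254 mm² × 10⁻⁶ = 5.254×10⁻⁶ m²
P = F / A = 9096.61 N / 5.254×10⁻⁶ m² = 1.73137×10⁹ Pa
1.73137×10⁹ Pa ÷ (101325 Pa/atm) = 17087.3 atm

1.709×10⁴ atm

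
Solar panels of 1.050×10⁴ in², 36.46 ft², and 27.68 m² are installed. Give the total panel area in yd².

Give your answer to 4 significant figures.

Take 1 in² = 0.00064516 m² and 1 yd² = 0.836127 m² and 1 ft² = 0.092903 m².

45.26 yd²

1.050×10⁴ in² × 0.00064516 → 6.77418 m²
36.46 ft² × 0.092903 → 3.38724 m²
27.68 m² (already m²)
Combined: 6.77418 + 3.38724 + 27.68 = 37.8414 m²
In yd²: 37.8414 / 0.836127 = 45.258 yd²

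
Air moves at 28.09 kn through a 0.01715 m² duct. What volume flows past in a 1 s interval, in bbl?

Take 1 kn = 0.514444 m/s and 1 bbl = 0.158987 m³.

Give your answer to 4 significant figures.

28.09 kn × 0.514444 = 14.4507 m/s
V = v × A × t = 14.4507 m/s × 0.01715 m² × 1 s = 0.24783 m³
0.24783 m³ ÷ (0.158987 m³/bbl) = 1.55881 bbl

1.559 bbl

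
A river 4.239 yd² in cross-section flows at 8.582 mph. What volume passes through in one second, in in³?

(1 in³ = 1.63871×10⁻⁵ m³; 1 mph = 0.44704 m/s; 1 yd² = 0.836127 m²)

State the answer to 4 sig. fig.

8.298×10⁵ in³

8.582 mph × 0.44704 → 3.8365 m/s
4.239 yd² × 0.836127 → 3.54434 m²
V = v × A × t = 3.8365 m/s × 3.54434 m² × 1 s = 13.5979 m³
13.5979 m³ ÷ (1.63871×10⁻⁵ m³/in³) = 829793 in³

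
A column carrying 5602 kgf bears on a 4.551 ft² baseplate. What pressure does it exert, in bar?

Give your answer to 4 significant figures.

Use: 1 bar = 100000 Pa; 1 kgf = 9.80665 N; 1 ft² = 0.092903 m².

5602 kgf × 9.80665 = 54936.9 N
4.551 ft² × 0.092903 = 0.422802 m²
P = F / A = 54936.9 N / 0.422802 m² = 129935 Pa
129935 Pa ÷ (100000 Pa/bar) = 1.29935 bar

1.299 bar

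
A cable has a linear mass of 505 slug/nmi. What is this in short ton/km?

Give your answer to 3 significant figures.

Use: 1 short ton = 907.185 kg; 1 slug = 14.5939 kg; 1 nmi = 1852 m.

505 slug/nmi × 14.5939 kg/slug ÷ 1852 m/nmi = 3.97944 kg/m
3.97944 kg/m ÷ 907.185 kg/short ton × 1000 m/km = 4.38658 short ton/km

4.39 short ton/km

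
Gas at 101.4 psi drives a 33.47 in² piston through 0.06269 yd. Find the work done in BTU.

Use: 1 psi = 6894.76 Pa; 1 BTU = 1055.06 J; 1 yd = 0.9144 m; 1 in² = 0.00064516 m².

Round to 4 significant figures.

0.8202 BTU

101.4 psi → 699129 Pa
33.47 in² → 0.0215935 m²
F = P × A = 699129 × 0.0215935 = 15096.6 N
0.06269 yd → 0.0573237 m
W = F × d = 15096.6 × 0.0573237 = 865.393 J
In BTU: 865.393 / 1055.06 = 0.820231 BTU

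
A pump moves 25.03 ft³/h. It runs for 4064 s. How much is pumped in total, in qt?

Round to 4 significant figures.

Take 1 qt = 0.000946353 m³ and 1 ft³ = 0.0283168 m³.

845.5 qt

25.03 ft³/h → 1.9688×10⁻⁴ m³/s
V = Q × t = 1.9688×10⁻⁴ × 4064 = 0.80012 m³
In qt: 0.80012 / 0.000946353 = 845.477 qt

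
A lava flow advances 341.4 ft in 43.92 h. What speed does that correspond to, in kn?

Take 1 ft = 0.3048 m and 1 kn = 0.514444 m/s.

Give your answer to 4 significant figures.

341.4 ft × 0.3048 → 104.059 m
43.92 h × 3600 → 158112 s
v = d / t = 104.059 m / 158112 s = 6.58135×10⁻⁴ m/s
6.58135×10⁻⁴ m/s ÷ (0.514444 m/s/kn) = 0.00127931 kn

0.001279 kn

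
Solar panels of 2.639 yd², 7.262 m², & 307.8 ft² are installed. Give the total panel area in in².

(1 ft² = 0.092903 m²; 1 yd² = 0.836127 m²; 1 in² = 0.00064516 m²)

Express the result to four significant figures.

2.639 yd² × 0.836127 → 2.20654 m²
7.262 m² (already m²)
307.8 ft² × 0.092903 → 28.5955 m²
Total: 2.20654 + 7.262 + 28.5955 = 38.064 m²
In in²: 38.064 / 0.00064516 = 58999.3 in²

5.900×10⁴ in²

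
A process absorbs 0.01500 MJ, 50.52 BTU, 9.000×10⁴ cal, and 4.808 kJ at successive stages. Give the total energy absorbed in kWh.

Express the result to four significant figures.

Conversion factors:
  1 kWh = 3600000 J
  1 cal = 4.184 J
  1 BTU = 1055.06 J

0.01500 MJ × 1000000 → 15000 J
50.52 BTU × 1055.06 → 53301.6 J
9.000×10⁴ cal × 4.184 → 376560 J
4.808 kJ × 1000 → 4808 J
Total: 15000 + 53301.6 + 376560 + 4808 = 449670 J
In kWh: 449670 / 3600000 = 0.124908 kWh

0.1249 kWh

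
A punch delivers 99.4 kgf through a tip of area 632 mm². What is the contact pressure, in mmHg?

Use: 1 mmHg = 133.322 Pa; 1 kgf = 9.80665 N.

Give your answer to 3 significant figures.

99.4 kgf × 9.80665 → 974.781 N
632 mm² × 10⁻⁶ → 6.32×10⁻⁴ m²
P = F / A = 974.781 N / 6.32×10⁻⁴ m² = 1.54238×10⁶ Pa
1.54238×10⁶ Pa ÷ (133.322 Pa/mmHg) = 11568.8 mmHg

1.16×10⁴ mmHg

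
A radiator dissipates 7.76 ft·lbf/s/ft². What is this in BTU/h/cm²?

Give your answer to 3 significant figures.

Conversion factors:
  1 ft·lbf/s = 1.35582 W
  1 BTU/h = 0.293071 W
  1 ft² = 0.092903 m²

0.0386 BTU/h/cm²

7.76 ft·lbf/s/ft² × 1.35582 W/ft·lbf/s ÷ 0.092903 m²/ft² = 113.249 W/m²
113.249 W/m² ÷ 0.293071 W/BTU/h × 0.0001 m²/cm² = 0.0386422 BTU/h/cm²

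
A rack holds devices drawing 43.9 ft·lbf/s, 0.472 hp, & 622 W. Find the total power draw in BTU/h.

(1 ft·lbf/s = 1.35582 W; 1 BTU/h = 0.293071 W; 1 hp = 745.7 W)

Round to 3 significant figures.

3530 BTU/h

43.9 ft·lbf/s × 1.35582 = 59.5205 W
0.472 hp × 745.7 = 351.97 W
622 W (already W)
Sum: 59.5205 + 351.97 + 622 = 1033.49 W
In BTU/h: 1033.49 / 0.293071 = 3526.42 BTU/h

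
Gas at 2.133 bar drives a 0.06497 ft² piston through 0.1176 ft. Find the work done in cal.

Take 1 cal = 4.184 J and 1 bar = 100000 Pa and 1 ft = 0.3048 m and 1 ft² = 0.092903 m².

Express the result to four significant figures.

2.133 bar → 213300 Pa
0.06497 ft² → 0.00603591 m²
F = P × A = 213300 × 0.00603591 = 1287.46 N
0.1176 ft → 0.0358445 m
W = F × d = 1287.46 × 0.0358445 = 46.1484 J
In cal: 46.1484 / 4.184 = 11.0297 cal

11.03 cal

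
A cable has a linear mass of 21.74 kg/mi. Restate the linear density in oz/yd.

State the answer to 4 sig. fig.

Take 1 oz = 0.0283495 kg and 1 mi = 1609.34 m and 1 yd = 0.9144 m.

21.74 kg/mi ÷ 1609.34 m/mi = 0.0135086 kg/m
0.0135086 kg/m ÷ 0.0283495 kg/oz × 0.9144 m/yd = 0.435714 oz/yd

0.4357 oz/yd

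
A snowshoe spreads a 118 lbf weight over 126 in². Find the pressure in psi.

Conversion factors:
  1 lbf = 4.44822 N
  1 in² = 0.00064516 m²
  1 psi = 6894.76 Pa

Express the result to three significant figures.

0.937 psi

118 lbf × 4.44822 → 524.89 N
126 in² × 0.00064516 → 0.0812902 m²
P = F / A = 524.89 N / 0.0812902 m² = 6456.99 Pa
6456.99 Pa ÷ (6894.76 Pa/psi) = 0.936507 psi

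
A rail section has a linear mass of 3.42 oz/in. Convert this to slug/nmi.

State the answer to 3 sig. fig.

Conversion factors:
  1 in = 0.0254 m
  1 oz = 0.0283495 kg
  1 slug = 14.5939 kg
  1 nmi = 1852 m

484 slug/nmi

3.42 oz/in × 0.0283495 kg/oz ÷ 0.0254 m/in = 3.81714 kg/m
3.81714 kg/m ÷ 14.5939 kg/slug × 1852 m/nmi = 484.404 slug/nmi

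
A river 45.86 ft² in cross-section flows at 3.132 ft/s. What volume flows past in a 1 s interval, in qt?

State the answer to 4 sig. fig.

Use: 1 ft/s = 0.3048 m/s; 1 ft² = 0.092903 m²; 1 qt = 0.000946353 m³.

4298 qt

3.132 ft/s × 0.3048 = 0.954634 m/s
45.86 ft² × 0.092903 = 4.26053 m²
V = v × A × t = 0.954634 m/s × 4.26053 m² × 1 s = 4.06725 m³
4.06725 m³ ÷ (0.000946353 m³/qt) = 4297.81 qt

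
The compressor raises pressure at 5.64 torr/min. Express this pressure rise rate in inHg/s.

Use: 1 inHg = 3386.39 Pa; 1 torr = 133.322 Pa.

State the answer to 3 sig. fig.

5.64 torr/min × 133.322 Pa/torr ÷ 60 s/min = 12.5323 Pa/s
12.5323 Pa/s ÷ 3386.39 Pa/inHg = 0.00370078 inHg/s

0.00370 inHg/s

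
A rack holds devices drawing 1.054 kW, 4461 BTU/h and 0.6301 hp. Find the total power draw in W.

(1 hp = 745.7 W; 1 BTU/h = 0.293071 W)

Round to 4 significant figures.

2831 W

1.054 kW × 1000 → 1054 W
4461 BTU/h × 0.293071 → 1307.39 W
0.6301 hp × 745.7 → 469.866 W
Total: 1054 + 1307.39 + 469.866 = 2831.26 W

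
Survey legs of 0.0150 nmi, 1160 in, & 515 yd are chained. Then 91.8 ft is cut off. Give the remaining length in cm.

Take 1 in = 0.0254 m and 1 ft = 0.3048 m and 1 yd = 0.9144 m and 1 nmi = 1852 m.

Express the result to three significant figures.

5.00×10⁴ cm

0.0150 nmi × 1852 = 27.78 m
1160 in × 0.0254 = 29.464 m
515 yd × 0.9144 = 470.916 m
91.8 ft × 0.3048 = 27.9806 m
Result: 27.78 + 29.464 + 470.916 − 27.9806 = 500.179 m
In cm: 500.179 / 0.01 = 50017.9 cm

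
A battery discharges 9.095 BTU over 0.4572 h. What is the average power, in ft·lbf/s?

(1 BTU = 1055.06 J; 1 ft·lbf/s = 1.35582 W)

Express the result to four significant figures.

4.300 ft·lbf/s

9.095 BTU × 1055.06 = 9595.77 J
0.4572 h × 3600 = 1645.92 s
P = E / t = 9595.77 J / 1645.92 s = 5.83003 W
5.83003 W ÷ (1.35582 W/ft·lbf/s) = 4.3 ft·lbf/s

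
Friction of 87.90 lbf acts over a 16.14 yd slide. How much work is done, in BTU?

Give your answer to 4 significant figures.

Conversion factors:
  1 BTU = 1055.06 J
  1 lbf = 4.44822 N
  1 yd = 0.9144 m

87.90 lbf × 4.44822 = 390.999 N
16.14 yd × 0.9144 = 14.7584 m
W = F × d = 390.999 N × 14.7584 m = 5770.52 J
5770.52 J ÷ (1055.06 J/BTU) = 5.46938 BTU

5.469 BTU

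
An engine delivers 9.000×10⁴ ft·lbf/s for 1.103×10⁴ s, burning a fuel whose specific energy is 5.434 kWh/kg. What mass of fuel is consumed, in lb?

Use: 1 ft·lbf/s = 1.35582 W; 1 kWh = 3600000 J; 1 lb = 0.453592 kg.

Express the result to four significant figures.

151.7 lb

9.000×10⁴ ft·lbf/s → 122024 W
E = P × t = 122024 × 11030 = 1.34592×10⁹ J
5.434 kWh/kg → 1.95624×10⁷ J/kg
m = E / e_s = 1.34592×10⁹ / 1.95624×10⁷ = 68.8014 kg
In lb: 68.8014 / 0.453592 = 151.681 lb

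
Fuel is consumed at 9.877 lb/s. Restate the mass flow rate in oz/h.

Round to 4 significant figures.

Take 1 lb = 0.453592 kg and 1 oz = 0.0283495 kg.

9.877 lb/s × 0.453592 kg/lb = 4.48013 kg/s
4.48013 kg/s ÷ 0.0283495 kg/oz × 3600 s/h = 568915 oz/h

5.689×10⁵ oz/h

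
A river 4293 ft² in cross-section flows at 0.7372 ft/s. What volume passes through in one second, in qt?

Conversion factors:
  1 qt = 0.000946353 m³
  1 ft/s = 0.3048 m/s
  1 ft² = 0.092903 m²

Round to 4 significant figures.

0.7372 ft/s × 0.3048 → 0.224699 m/s
4293 ft² × 0.092903 → 398.833 m²
V = v × A × t = 0.224699 m/s × 398.833 m² × 1 s = 89.6174 m³
89.6174 m³ ÷ (0.000946353 m³/qt) = 94697.6 qt

9.470×10⁴ qt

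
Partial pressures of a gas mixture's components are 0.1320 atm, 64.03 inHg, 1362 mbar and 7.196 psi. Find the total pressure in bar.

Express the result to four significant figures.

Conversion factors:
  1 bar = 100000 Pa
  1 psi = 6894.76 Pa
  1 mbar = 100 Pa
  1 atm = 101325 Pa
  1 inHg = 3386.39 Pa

0.1320 atm × 101325 → 13374.9 Pa
64.03 inHg × 3386.39 → 216831 Pa
1362 mbar × 100 → 136200 Pa
7.196 psi × 6894.76 → 49614.7 Pa
Total: 13374.9 + 216831 + 136200 + 49614.7 = 416021 Pa
In bar: 416021 / 100000 = 4.16021 bar

4.160 bar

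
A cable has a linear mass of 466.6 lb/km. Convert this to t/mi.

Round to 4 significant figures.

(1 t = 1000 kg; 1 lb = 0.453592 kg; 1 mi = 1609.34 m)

466.6 lb/km × 0.453592 kg/lb ÷ 1000 m/km = 0.211646 kg/m
0.211646 kg/m ÷ 1000 kg/t × 1609.34 m/mi = 0.34061 t/mi

0.3406 t/mi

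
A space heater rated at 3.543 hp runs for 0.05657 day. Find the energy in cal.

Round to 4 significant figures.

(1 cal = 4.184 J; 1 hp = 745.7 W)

3.543 hp × 745.7 = 2642.02 W
0.05657 day × 86400 = 4887.65 s
E = P × t = 2642.02 W × 4887.65 s = 1.29133×10⁷ J
1.29133×10⁷ J ÷ (4.184 J/cal) = 3.08635×10⁶ cal

3.086×10⁶ cal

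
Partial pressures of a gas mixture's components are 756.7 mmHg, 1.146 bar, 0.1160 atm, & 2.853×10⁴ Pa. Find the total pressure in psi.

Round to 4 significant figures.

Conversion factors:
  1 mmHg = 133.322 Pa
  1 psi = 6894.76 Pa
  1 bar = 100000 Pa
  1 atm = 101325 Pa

37.10 psi

756.7 mmHg × 133.322 → 100885 Pa
1.146 bar × 100000 → 114600 Pa
0.1160 atm × 101325 → 11753.7 Pa
2.853×10⁴ Pa (already Pa)
Total: 100885 + 114600 + 11753.7 + 28530 = 255769 Pa
In psi: 255769 / 6894.76 = 37.0961 psi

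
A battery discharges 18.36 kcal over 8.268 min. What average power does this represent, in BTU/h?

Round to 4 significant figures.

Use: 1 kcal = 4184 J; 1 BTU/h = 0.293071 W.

528.4 BTU/h

18.36 kcal × 4184 = 76818.2 J
8.268 min × 60 = 496.08 s
P = E / t = 76818.2 J / 496.08 s = 154.85 W
154.85 W ÷ (0.293071 W/BTU/h) = 528.37 BTU/h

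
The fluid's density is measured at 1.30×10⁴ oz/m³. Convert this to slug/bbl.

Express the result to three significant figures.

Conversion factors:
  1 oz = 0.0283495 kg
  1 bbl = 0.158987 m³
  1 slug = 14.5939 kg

4.01 slug/bbl

1.30×10⁴ oz/m³ × 0.0283495 kg/oz = 368.544 kg/m³
368.544 kg/m³ ÷ 14.5939 kg/slug × 0.158987 m³/bbl = 4.01494 slug/bbl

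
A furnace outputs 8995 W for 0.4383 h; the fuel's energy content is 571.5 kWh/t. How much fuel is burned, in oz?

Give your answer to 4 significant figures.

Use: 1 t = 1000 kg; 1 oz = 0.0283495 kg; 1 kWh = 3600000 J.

243.3 oz

0.4383 h → 1577.88 s
E = P × t = 8995 × 1577.88 = 1.4193×10⁷ J
571.5 kWh/t → 2.0574×10⁶ J/kg
m = E / e_s = 1.4193×10⁷ / 2.0574×10⁶ = 6.89851 kg
In oz: 6.89851 / 0.0283495 = 243.338 oz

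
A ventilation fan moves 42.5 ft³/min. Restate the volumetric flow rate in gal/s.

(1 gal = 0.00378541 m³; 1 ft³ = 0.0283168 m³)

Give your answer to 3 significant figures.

42.5 ft³/min × 0.0283168 m³/ft³ ÷ 60 s/min = 0.0200577 m³/s
0.0200577 m³/s ÷ 0.00378541 m³/gal = 5.29869 gal/s

5.30 gal/s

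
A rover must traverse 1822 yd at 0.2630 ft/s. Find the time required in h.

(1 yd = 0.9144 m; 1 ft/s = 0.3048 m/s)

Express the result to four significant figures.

5.773 h

1822 yd × 0.9144 = 1666.04 m
0.2630 ft/s × 0.3048 = 0.0801624 m/s
t = d / v = 1666.04 m / 0.0801624 m/s = 20783.3 s
20783.3 s ÷ (3600 s/h) = 5.77314 h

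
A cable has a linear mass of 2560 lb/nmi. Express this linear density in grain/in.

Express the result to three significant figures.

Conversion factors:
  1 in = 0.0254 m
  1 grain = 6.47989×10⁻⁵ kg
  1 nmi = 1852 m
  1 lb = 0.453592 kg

2560 lb/nmi × 0.453592 kg/lb ÷ 1852 m/nmi = 0.626995 kg/m
0.626995 kg/m ÷ 6.47989×10⁻⁵ kg/grain × 0.0254 m/in = 245.771 grain/in

246 grain/in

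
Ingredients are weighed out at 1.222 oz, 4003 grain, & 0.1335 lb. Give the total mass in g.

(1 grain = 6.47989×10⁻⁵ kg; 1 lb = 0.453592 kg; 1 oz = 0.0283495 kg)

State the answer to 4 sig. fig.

354.6 g

1.222 oz × 0.0283495 → 0.0346431 kg
4003 grain × 6.47989×10⁻⁵ → 0.25939 kg
0.1335 lb × 0.453592 → 0.0605545 kg
Sum: 0.0346431 + 0.25939 + 0.0605545 = 0.354588 kg
In g: 0.354588 / 0.001 = 354.588 g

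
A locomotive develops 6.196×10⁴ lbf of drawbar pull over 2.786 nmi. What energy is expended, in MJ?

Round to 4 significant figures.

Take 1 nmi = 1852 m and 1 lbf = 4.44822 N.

6.196×10⁴ lbf × 4.44822 = 275612 N
2.786 nmi × 1852 = 5159.67 m
W = F × d = 275612 N × 5159.67 m = 1.42207×10⁹ J
1.42207×10⁹ J ÷ (1000000 J/MJ) = 1422.07 MJ

1422 MJ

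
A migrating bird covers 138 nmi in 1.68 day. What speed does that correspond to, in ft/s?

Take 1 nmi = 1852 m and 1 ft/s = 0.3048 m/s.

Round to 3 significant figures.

5.78 ft/s

138 nmi × 1852 = 255576 m
1.68 day × 86400 = 145152 s
v = d / t = 255576 m / 145152 s = 1.76075 m/s
1.76075 m/s ÷ (0.3048 m/s/ft/s) = 5.77674 ft/s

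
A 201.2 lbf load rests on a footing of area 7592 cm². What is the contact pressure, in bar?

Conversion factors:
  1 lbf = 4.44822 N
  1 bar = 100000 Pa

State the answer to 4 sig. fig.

201.2 lbf × 4.44822 → 894.982 N
7592 cm² × 0.0001 → 0.7592 m²
P = F / A = 894.982 N / 0.7592 m² = 1178.85 Pa
1178.85 Pa ÷ (100000 Pa/bar) = 0.0117885 bar

0.01179 bar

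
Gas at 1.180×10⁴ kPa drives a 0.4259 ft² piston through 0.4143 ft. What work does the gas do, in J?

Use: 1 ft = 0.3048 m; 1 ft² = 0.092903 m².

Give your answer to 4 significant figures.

5.896×10⁴ J

1.180×10⁴ kPa → 1.18×10⁷ Pa
0.4259 ft² → 0.0395674 m²
F = P × A = 1.18×10⁷ × 0.0395674 = 466895 N
0.4143 ft → 0.126279 m
W = F × d = 466895 × 0.126279 = 58959 J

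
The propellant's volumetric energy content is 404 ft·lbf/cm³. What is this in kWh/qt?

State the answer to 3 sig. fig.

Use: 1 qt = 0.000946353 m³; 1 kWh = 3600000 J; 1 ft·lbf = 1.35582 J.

404 ft·lbf/cm³ × 1.35582 J/ft·lbf ÷ 10⁻⁶ m³/cm³ = 5.47751×10⁸ J/m³
5.47751×10⁸ J/m³ ÷ 3600000 J/kWh × 0.000946353 m³/qt = 0.143991 kWh/qt

0.144 kWh/qt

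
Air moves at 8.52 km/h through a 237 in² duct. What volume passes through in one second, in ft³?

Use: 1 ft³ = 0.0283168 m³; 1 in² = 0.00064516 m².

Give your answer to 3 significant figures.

8.52 km/h × (1/3.6) = 2.36667 m/s
237 in² × 0.00064516 = 0.152903 m²
V = v × A × t = 2.36667 m/s × 0.152903 m² × 1 s = 0.361871 m³
0.361871 m³ ÷ (0.0283168 m³/ft³) = 12.7794 ft³

12.8 ft³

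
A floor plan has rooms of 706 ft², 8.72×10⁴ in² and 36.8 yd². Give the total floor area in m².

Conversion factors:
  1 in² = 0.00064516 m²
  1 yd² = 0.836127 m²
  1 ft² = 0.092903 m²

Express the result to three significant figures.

706 ft² × 0.092903 = 65.5895 m²
8.72×10⁴ in² × 0.00064516 = 56.258 m²
36.8 yd² × 0.836127 = 30.7695 m²
Combined: 65.5895 + 56.258 + 30.7695 = 152.617 m²

153 m²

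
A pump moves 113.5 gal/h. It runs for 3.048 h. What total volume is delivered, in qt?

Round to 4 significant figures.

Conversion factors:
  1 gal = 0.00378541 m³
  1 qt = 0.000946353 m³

1384 qt

113.5 gal/h → 1.19346×10⁻⁴ m³/s
3.048 h → 10972.8 s
V = Q × t = 1.19346×10⁻⁴ × 10972.8 = 1.30956 m³
In qt: 1.30956 / 0.000946353 = 1383.8 qt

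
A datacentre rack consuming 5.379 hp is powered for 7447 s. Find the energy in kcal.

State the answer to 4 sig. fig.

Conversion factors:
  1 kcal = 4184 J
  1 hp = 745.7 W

5.379 hp × 745.7 → 4011.12 W
E = P × t = 4011.12 W × 7447 s = 2.98708×10⁷ J
2.98708×10⁷ J ÷ (4184 J/kcal) = 7139.29 kcal

7139 kcal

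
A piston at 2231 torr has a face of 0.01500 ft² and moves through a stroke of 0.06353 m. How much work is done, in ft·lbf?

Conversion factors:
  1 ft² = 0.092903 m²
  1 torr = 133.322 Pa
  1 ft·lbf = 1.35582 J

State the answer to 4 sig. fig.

2231 torr → 297441 Pa
0.01500 ft² → 0.00139354 m²
F = P × A = 297441 × 0.00139354 = 414.496 N
W = F × d = 414.496 × 0.06353 = 26.3329 J
In ft·lbf: 26.3329 / 1.35582 = 19.4221 ft·lbf

19.42 ft·lbf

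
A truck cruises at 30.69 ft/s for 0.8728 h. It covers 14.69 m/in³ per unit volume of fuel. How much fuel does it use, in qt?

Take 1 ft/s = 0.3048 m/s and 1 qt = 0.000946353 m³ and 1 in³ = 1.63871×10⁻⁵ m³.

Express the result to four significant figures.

30.69 ft/s → 9.35431 m/s
0.8728 h → 3142.08 s
d = v × t = 9.35431 × 3142.08 = 29392 m
14.69 m/in³ → 896437 m/m³
V = d / (distance per unit fuel) = 29392 / 896437 = 0.0327876 m³
In qt: 0.0327876 / 0.000946353 = 34.6463 qt

34.65 qt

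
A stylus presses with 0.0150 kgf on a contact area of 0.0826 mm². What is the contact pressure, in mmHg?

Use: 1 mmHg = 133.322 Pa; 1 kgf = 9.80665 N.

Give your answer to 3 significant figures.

1.34×10⁴ mmHg

0.0150 kgf × 9.80665 → 0.1471 N
0.0826 mm² × 10⁻⁶ → 8.26×10⁻⁸ m²
P = F / A = 0.1471 N / 8.26×10⁻⁸ m² = 1.78087×10⁶ Pa
1.78087×10⁶ Pa ÷ (133.322 Pa/mmHg) = 13357.7 mmHg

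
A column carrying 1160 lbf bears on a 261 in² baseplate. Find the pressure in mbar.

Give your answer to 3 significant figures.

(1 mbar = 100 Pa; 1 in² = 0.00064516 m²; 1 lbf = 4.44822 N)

1160 lbf × 4.44822 = 5159.94 N
261 in² × 0.00064516 = 0.168387 m²
P = F / A = 5159.94 N / 0.168387 m² = 30643.3 Pa
30643.3 Pa ÷ (100 Pa/mbar) = 306.433 mbar

306 mbar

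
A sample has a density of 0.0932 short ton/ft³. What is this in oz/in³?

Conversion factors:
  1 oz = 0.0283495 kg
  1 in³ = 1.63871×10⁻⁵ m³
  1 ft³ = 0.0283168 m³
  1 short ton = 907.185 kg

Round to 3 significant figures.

0.0932 short ton/ft³ × 907.185 kg/short ton ÷ 0.0283168 m³/ft³ = 2985.85 kg/m³
2985.85 kg/m³ ÷ 0.0283495 kg/oz × 1.63871×10⁻⁵ m³/in³ = 1.72594 oz/in³

1.73 oz/in³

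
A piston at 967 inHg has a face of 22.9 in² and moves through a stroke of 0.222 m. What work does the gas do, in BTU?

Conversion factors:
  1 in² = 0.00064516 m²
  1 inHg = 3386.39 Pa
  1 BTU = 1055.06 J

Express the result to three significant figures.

10.2 BTU

967 inHg → 3.27464×10⁶ Pa
22.9 in² → 0.0147742 m²
F = P × A = 3.27464×10⁶ × 0.0147742 = 48380.2 N
W = F × d = 48380.2 × 0.222 = 10740.4 J
In BTU: 10740.4 / 1055.06 = 10.1799 BTU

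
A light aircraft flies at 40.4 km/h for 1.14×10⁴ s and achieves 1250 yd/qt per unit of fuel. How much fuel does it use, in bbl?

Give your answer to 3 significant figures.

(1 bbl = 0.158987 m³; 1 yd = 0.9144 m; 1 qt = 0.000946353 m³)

40.4 km/h → 11.2222 m/s
d = v × t = 11.2222 × 11400 = 127933 m
1250 yd/qt → 1.20779×10⁶ m/m³
V = d / (distance per unit fuel) = 127933 / 1.20779×10⁶ = 0.105923 m³
In bbl: 0.105923 / 0.158987 = 0.666237 bbl

0.666 bbl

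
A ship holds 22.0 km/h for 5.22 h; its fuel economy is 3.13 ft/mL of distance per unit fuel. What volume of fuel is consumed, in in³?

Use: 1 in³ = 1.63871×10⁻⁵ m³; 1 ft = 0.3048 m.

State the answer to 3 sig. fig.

22.0 km/h → 6.11111 m/s
5.22 h → 18792 s
d = v × t = 6.11111 × 18792 = 114840 m
3.13 ft/mL → 954024 m/m³
V = d / (distance per unit fuel) = 114840 / 954024 = 0.120374 m³
In in³: 0.120374 / 1.63871×10⁻⁵ = 7345.66 in³

7350 in³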